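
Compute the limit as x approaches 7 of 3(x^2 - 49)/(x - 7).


Direct substitution gives 0/0, so we factor the numerator.
Factor: 3(x^2 - 49) = 3 * (x - 7)(x + 7)
Cancel the common factor (x - 7):
3(x^2 - 49)/(x - 7) = 3 * (x + 7)
Now substitute x = 7:
= 3 * (7 + 7) = 42

42


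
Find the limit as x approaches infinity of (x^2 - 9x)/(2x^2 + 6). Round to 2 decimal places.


For limits at infinity with equal-degree polynomials,
we compare leading coefficients.
Numerator leading term: x^2
Denominator leading term: 2x^2
Divide both by x^2:
lim = (1 - 9/x) / (2 + 6/x^2)
As x -> infinity, the 1/x and 1/x^2 terms vanish:
= 1/2 = 0.50

0.50


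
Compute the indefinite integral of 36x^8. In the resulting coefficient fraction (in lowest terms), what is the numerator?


Apply the power rule for integration:
integral of ax^n dx = a/(n+1) * x^(n+1) + C
integral of 36x^8 dx
= 36/9 * x^9 + C
= 4 * x^9 + C
The coefficient in lowest terms is 4 = 4/1, so its numerator is 4

4


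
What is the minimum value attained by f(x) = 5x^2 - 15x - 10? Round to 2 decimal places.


For a quadratic f(x) = ax^2 + bx + c with a > 0, the minimum is at the vertex.
Vertex x-coordinate: x = -b/(2a)
x = -(-15) / (2 * 5)
x = 15/10 = 3/2
Substitute back to find the minimum value:
f(3/2) = 5 * (3/2)^2 - 15 * (3/2) - 10
= 45/4 - 45/2 - 10
= -85/4 = -21.25

-21.25


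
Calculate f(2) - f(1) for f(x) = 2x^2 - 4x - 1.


Net change = f(b) - f(a)
f(x) = 2x^2 - 4x - 1
Compute f(2):
f(2) = 2 * 2^2 - 4 * 2 - 1
= 8 - 8 - 1
= -1
Compute f(1):
f(1) = 2 * 1^2 - 4 * 1 - 1
= 2 - 4 - 1
= -3
Net change = -1 - (-3) = 2

2


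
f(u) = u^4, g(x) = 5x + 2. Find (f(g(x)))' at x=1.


Using the chain rule: (f(g(x)))' = f'(g(x)) * g'(x)
First, find g(1):
g(1) = 5 * 1 + 2 = 7
Next, f'(u) = 4u^3
And g'(x) = 5
So f'(g(1)) * g'(1)
= 4 * 7^3 * 5
= 4 * 343 * 5
= 6860

6860


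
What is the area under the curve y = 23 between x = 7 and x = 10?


The area under a constant function y = 23 is a rectangle.
Width = 10 - 7 = 3
Height = 23
Area = width * height
= 3 * 23
= 69

69


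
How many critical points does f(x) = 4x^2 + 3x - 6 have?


Find where f'(x) = 0:
f'(x) = 8x + 3
Set f'(x) = 0:
8x + 3 = 0
x = -3 / 8 = -3/8
This is a linear equation in x, so there is exactly one solution.
Number of critical points: 1

1


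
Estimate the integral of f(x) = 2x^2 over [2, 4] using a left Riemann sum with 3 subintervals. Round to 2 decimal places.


Left Riemann sum uses left endpoints of each subinterval.
Interval: [2, 4], n = 3
dx = (4 - 2) / 3 = 2/3
Left endpoints: [2, 8/3, 10/3]
f values: [8, 128/9, 200/9]
Sum = dx * (sum of f values)
= 2/3 * 400/9
= 800/27 ≈ 29.63

29.63


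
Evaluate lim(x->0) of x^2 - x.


Since polynomials are continuous, we use direct substitution.
lim(x->0) of x^2 - x
= 1 * 0^2 - 1 * 0 + 0
= 0 + 0 + 0
= 0

0


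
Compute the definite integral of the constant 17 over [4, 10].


The integral of a constant k over [a, b] equals k * (b - a).
integral from 4 to 10 of 17 dx
= 17 * (10 - 4)
= 17 * 6
= 102

102


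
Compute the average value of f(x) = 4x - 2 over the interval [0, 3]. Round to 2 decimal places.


Average value = 1/(b-a) * integral from a to b of f(x) dx
First compute the integral of 4x - 2:
F(x) = 2x^2 - 2x
F(3) = 2 * 9 - 2 * 3 = 12
F(0) = 2 * 0 - 2 * 0 = 0
Integral = 12 - 0 = 12
Average = 12 / (3 - 0) = 12 / 3
= 4 = 4.00

4.00


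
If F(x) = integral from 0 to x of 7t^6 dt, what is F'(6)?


By the Fundamental Theorem of Calculus (Part 1):
If F(x) = integral from 0 to x of f(t) dt, then F'(x) = f(x)
Here f(t) = 7t^6
So F'(x) = 7x^6
Evaluate at x = 6:
F'(6) = 7 * 6^6
= 7 * 46656
= 326592

326592


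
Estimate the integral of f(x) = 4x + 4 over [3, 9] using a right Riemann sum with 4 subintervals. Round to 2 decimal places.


Right Riemann sum uses right endpoints of each subinterval.
Interval: [3, 9], n = 4
dx = (9 - 3) / 4 = 3/2
Right endpoints: [9/2, 6, 15/2, 9]
f values: [22, 28, 34, 40]
Sum = dx * (sum of f values)
= 3/2 * 124
= 186 = 186.00

186.00


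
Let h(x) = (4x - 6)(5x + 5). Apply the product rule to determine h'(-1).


Let u(x) = 4x - 6 and v(x) = 5x + 5
u'(x) = 4
v'(x) = 5
Product rule: h'(x) = u'(x)*v(x) + u(x)*v'(x)
= 4 * (5x + 5) + (4x - 6) * 5
At x = -1:
u(-1) = 4 * (-1) - 6 = -10
v(-1) = 5 * (-1) + 5 = 0
h'(-1) = 4 * 0 + (-10) * 5
= 0 - 50
= -50

-50


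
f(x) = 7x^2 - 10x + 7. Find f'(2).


Differentiate term by term using power and sum rules:
f(x) = 7x^2 - 10x + 7
f'(x) = 14x - 10
Substitute x = 2:
f'(2) = 14 * 2 - 10
= 28 - 10
= 18

18


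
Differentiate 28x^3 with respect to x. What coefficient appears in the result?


We apply the power rule: d/dx [ax^n] = a*n * x^(n-1)
d/dx [28x^3]
= 28 * 3 * x^(3-1)
= 84x^2
The coefficient is 84

84


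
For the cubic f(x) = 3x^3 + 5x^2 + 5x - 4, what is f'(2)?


Differentiate f(x) = 3x^3 + 5x^2 + 5x - 4 term by term:
f'(x) = 9x^2 + 10x + 5
Substitute x = 2:
f'(2) = 9 * 2^2 + 10 * 2 + 5
= 36 + 20 + 5
= 61

61


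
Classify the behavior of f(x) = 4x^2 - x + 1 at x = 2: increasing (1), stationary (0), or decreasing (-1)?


Compute f'(x) to determine behavior:
f'(x) = 8x - 1
f'(2) = 8 * 2 - 1
= 16 - 1
= 15
Since f'(2) > 0, the function is increasing (1)

1


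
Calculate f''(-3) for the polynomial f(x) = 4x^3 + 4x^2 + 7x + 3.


First derivative:
f'(x) = 12x^2 + 8x + 7
Second derivative:
f''(x) = 24x + 8
Substitute x = -3:
f''(-3) = 24 * (-3) + 8
= -72 + 8
= -64

-64


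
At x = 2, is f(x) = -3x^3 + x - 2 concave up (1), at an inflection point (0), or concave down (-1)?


Concavity is determined by the sign of f''(x).
f(x) = -3x^3 + x - 2
f'(x) = -9x^2 + 1
f''(x) = -18x
f''(2) = -18 * 2 + 0
= -36 + 0
= -36
Since f''(2) < 0, the function is concave down (-1)

-1


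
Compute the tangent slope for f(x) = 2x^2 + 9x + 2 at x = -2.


The slope of the tangent line equals f'(x) at the point.
f(x) = 2x^2 + 9x + 2
f'(x) = 4x + 9
At x = -2:
f'(-2) = 4 * (-2) + 9
= -8 + 9
= 1

1


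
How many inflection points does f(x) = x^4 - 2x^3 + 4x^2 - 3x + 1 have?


Inflection points occur where f''(x) = 0 and concavity changes.
f(x) = x^4 - 2x^3 + 4x^2 - 3x + 1
f'(x) = 4x^3 - 6x^2 + 8x - 3
f''(x) = 12x^2 - 12x + 8
This is a quadratic in x. Use the discriminant to count real roots.
Discriminant = (-12)^2 - 4 * 12 * 8
= 144 - 384
= -240
Since discriminant < 0, f''(x) = 0 has no real solutions.
Number of inflection points: 0

0


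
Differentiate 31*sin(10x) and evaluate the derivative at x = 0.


Apply the chain rule to differentiate 31*sin(10x):
d/dx [31*sin(10x)]
= 31 * cos(10x) * d/dx(10x)
= 31 * 10 * cos(10x)
= 310 * cos(10x)
Evaluate at x = 0:
= 310 * cos(0)
= 310 * 1
= 310

310


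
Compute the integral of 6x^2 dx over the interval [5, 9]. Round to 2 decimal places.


Find the antiderivative of 6x^2:
F(x) = 6/3 * x^3
Apply the Fundamental Theorem of Calculus:
F(9) - F(5)
= 6/3 * 9^3 - 6/3 * 5^3
= 6/3 * (729 - 125)
= 6/3 * 604
= 1208 = 1208.00

1208.00


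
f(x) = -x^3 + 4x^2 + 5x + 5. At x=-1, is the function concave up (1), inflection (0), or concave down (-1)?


Concavity is determined by the sign of f''(x).
f(x) = -x^3 + 4x^2 + 5x + 5
f'(x) = -3x^2 + 8x + 5
f''(x) = -6x + 8
f''(-1) = -6 * (-1) + 8
= 6 + 8
= 14
Since f''(-1) > 0, the function is concave up (1)

1


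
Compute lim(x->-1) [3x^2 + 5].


Since polynomials are continuous, we use direct substitution.
lim(x->-1) of 3x^2 + 5
= 3 * (-1)^2 + 0 * (-1) + 5
= 3 + 0 + 5
= 8

8


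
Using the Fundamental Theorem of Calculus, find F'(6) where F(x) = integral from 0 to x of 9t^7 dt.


By the Fundamental Theorem of Calculus (Part 1):
If F(x) = integral from 0 to x of f(t) dt, then F'(x) = f(x)
Here f(t) = 9t^7
So F'(x) = 9x^7
Evaluate at x = 6:
F'(6) = 9 * 6^7
= 9 * 279936
= 2519424

2519424


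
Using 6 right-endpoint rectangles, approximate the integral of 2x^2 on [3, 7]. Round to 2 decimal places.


Right Riemann sum uses right endpoints of each subinterval.
Interval: [3, 7], n = 6
dx = (7 - 3) / 6 = 2/3
Right endpoints: [11/3, 13/3, 5, 17/3, 19/3, 7]
f values: [242/9, 338/9, 50, 578/9, 722/9, 98]
Sum = dx * (sum of f values)
= 2/3 * 3212/9
= 6424/27 ≈ 237.93

237.93


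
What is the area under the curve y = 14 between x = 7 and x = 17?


The area under a constant function y = 14 is a rectangle.
Width = 17 - 7 = 10
Height = 14
Area = width * height
= 10 * 14
= 140

140


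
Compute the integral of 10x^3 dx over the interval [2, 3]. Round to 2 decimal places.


Find the antiderivative of 10x^3:
F(x) = 10/4 * x^4
Apply the Fundamental Theorem of Calculus:
F(3) - F(2)
= 10/4 * 3^4 - 10/4 * 2^4
= 10/4 * (81 - 16)
= 10/4 * 65
= 325/2 = 162.50

162.50


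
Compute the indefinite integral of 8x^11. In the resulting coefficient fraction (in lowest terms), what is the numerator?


Apply the power rule for integration:
integral of ax^n dx = a/(n+1) * x^(n+1) + C
integral of 8x^11 dx
= 8/12 * x^12 + C
= 2/3 * x^12 + C
The coefficient in lowest terms is 2/3, and its numerator is 2

2


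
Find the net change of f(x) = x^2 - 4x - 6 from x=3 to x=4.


Net change = f(b) - f(a)
f(x) = x^2 - 4x - 6
Compute f(4):
f(4) = 1 * 4^2 - 4 * 4 - 6
= 16 - 16 - 6
= -6
Compute f(3):
f(3) = 1 * 3^2 - 4 * 3 - 6
= 9 - 12 - 6
= -9
Net change = -6 - (-9) = 3

3


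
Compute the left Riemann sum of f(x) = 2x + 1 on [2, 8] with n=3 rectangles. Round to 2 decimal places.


Left Riemann sum uses left endpoints of each subinterval.
Interval: [2, 8], n = 3
dx = (8 - 2) / 3 = 2
Left endpoints: [2, 4, 6]
f values: [5, 9, 13]
Sum = dx * (sum of f values)
= 2 * 27
= 54 = 54.00

54.00


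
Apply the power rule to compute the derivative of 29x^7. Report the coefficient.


We apply the power rule: d/dx [ax^n] = a*n * x^(n-1)
d/dx [29x^7]
= 29 * 7 * x^(7-1)
= 203x^6
The coefficient is 203

203


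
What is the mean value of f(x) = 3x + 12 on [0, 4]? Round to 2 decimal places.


Average value = 1/(b-a) * integral from a to b of f(x) dx
First compute the integral of 3x + 12:
F(x) = (3/2)x^2 + 12x
F(4) = 3/2 * 16 + 12 * 4 = 72
F(0) = 3/2 * 0 + 12 * 0 = 0
Integral = 72 - 0 = 72
Average = 72 / (4 - 0) = 72 / 4
= 18 = 18.00

18.00


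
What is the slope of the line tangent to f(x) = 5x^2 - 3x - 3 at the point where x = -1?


The slope of the tangent line equals f'(x) at the point.
f(x) = 5x^2 - 3x - 3
f'(x) = 10x - 3
At x = -1:
f'(-1) = 10 * (-1) - 3
= -10 - 3
= -13

-13


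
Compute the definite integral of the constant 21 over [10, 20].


The integral of a constant k over [a, b] equals k * (b - a).
integral from 10 to 20 of 21 dx
= 21 * (20 - 10)
= 21 * 10
= 210

210


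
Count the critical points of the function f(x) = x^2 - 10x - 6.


Find where f'(x) = 0:
f'(x) = 2x - 10
Set f'(x) = 0:
2x - 10 = 0
x = 10 / 2 = 5
This is a linear equation in x, so there is exactly one solution.
Number of critical points: 1

1


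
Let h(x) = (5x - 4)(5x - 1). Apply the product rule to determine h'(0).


Let u(x) = 5x - 4 and v(x) = 5x - 1
u'(x) = 5
v'(x) = 5
Product rule: h'(x) = u'(x)*v(x) + u(x)*v'(x)
= 5 * (5x - 1) + (5x - 4) * 5
At x = 0:
u(0) = 5 * 0 - 4 = -4
v(0) = 5 * 0 - 1 = -1
h'(0) = 5 * (-1) + (-4) * 5
= -5 - 20
= -25

-25


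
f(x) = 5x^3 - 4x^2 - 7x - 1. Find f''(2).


First derivative:
f'(x) = 15x^2 - 8x - 7
Second derivative:
f''(x) = 30x - 8
Substitute x = 2:
f''(2) = 30 * 2 - 8
= 60 - 8
= 52

52


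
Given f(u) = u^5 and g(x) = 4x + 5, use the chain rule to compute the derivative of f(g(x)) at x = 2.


Using the chain rule: (f(g(x)))' = f'(g(x)) * g'(x)
First, find g(2):
g(2) = 4 * 2 + 5 = 13
Next, f'(u) = 5u^4
And g'(x) = 4
So f'(g(2)) * g'(2)
= 5 * 13^4 * 4
= 5 * 28561 * 4
= 571220

571220


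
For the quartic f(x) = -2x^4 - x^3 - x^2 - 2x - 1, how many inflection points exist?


Inflection points occur where f''(x) = 0 and concavity changes.
f(x) = -2x^4 - x^3 - x^2 - 2x - 1
f'(x) = -8x^3 - 3x^2 - 2x - 2
f''(x) = -24x^2 - 6x - 2
This is a quadratic in x. Use the discriminant to count real roots.
Discriminant = (-6)^2 - 4 * (-24) * (-2)
= 36 - 192
= -156
Since discriminant < 0, f''(x) = 0 has no real solutions.
Number of inflection points: 0

0


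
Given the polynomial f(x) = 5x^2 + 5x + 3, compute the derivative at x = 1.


Differentiate term by term using power and sum rules:
f(x) = 5x^2 + 5x + 3
f'(x) = 10x + 5
Substitute x = 1:
f'(1) = 10 * 1 + 5
= 10 + 5
= 15

15


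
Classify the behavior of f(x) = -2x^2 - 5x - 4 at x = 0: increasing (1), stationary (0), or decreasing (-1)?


Compute f'(x) to determine behavior:
f'(x) = -4x - 5
f'(0) = -4 * 0 - 5
= 0 - 5
= -5
Since f'(0) < 0, the function is decreasing (-1)

-1


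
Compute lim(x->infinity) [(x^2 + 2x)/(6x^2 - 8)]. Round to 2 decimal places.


For limits at infinity with equal-degree polynomials,
we compare leading coefficients.
Numerator leading term: x^2
Denominator leading term: 6x^2
Divide both by x^2:
lim = (1 + 2/x) / (6 - 8/x^2)
As x -> infinity, the 1/x and 1/x^2 terms vanish:
= 1/6 ≈ 0.17

0.17


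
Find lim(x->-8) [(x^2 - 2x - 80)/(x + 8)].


Direct substitution gives 0/0, so we factor the numerator.
Factor: (x^2 - 2x - 80) = (x + 8)(x - 10)
Cancel the common factor (x + 8):
(x^2 - 2x - 80)/(x + 8) = (x - 10)
Now substitute x = -8:
= (-8) - (10) = -18

-18


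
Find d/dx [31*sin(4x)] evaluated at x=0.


Apply the chain rule to differentiate 31*sin(4x):
d/dx [31*sin(4x)]
= 31 * cos(4x) * d/dx(4x)
= 31 * 4 * cos(4x)
= 124 * cos(4x)
Evaluate at x = 0:
= 124 * cos(0)
= 124 * 1
= 124

124


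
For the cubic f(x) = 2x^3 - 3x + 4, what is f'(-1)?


Differentiate f(x) = 2x^3 - 3x + 4 term by term:
f'(x) = 6x^2 - 3
Substitute x = -1:
f'(-1) = 6 * (-1)^2 + 0 * (-1) - 3
= 6 + 0 - 3
= 3

3


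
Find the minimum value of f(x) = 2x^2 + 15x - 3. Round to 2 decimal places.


For a quadratic f(x) = ax^2 + bx + c with a > 0, the minimum is at the vertex.
Vertex x-coordinate: x = -b/(2a)
x = -(15) / (2 * 2)
x = -15/4
Substitute back to find the minimum value:
f(-15/4) = 2 * (-15/4)^2 + 15 * (-15/4) - 3
= 225/8 - 225/4 - 3
= -249/8 ≈ -31.13

-31.13


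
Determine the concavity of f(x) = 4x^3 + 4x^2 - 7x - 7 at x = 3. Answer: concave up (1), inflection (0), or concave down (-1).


Concavity is determined by the sign of f''(x).
f(x) = 4x^3 + 4x^2 - 7x - 7
f'(x) = 12x^2 + 8x - 7
f''(x) = 24x + 8
f''(3) = 24 * 3 + 8
= 72 + 8
= 80
Since f''(3) > 0, the function is concave up (1)

1


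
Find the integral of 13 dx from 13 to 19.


The integral of a constant k over [a, b] equals k * (b - a).
integral from 13 to 19 of 13 dx
= 13 * (19 - 13)
= 13 * 6
= 78

78


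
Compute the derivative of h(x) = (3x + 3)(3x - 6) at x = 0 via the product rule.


Let u(x) = 3x + 3 and v(x) = 3x - 6
u'(x) = 3
v'(x) = 3
Product rule: h'(x) = u'(x)*v(x) + u(x)*v'(x)
= 3 * (3x - 6) + (3x + 3) * 3
At x = 0:
u(0) = 3 * 0 + 3 = 3
v(0) = 3 * 0 - 6 = -6
h'(0) = 3 * (-6) + 3 * 3
= -18 + 9
= -9

-9


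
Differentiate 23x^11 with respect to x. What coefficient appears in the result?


We apply the power rule: d/dx [ax^n] = a*n * x^(n-1)
d/dx [23x^11]
= 23 * 11 * x^(11-1)
= 253x^10
The coefficient is 253

253


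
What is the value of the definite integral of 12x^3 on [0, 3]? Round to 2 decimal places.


Find the antiderivative of 12x^3:
F(x) = 12/4 * x^4
Apply the Fundamental Theorem of Calculus:
F(3) - F(0)
= 12/4 * 3^4 - 12/4 * 0^4
= 12/4 * (81 - 0)
= 12/4 * 81
= 243 = 243.00

243.00


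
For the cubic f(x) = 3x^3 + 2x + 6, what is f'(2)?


Differentiate f(x) = 3x^3 + 2x + 6 term by term:
f'(x) = 9x^2 + 2
Substitute x = 2:
f'(2) = 9 * 2^2 + 0 * 2 + 2
= 36 + 0 + 2
= 38

38


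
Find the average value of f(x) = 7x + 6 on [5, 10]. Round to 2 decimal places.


Average value = 1/(b-a) * integral from a to b of f(x) dx
First compute the integral of 7x + 6:
F(x) = (7/2)x^2 + 6x
F(10) = 7/2 * 100 + 6 * 10 = 410
F(5) = 7/2 * 25 + 6 * 5 = 235/2
Integral = 410 - 235/2 = 585/2
Average = (585/2) / (10 - 5) = (585/2) / 5
= 117/2 = 58.50

58.50


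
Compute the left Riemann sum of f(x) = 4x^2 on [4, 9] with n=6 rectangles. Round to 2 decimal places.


Left Riemann sum uses left endpoints of each subinterval.
Interval: [4, 9], n = 6
dx = (9 - 4) / 6 = 5/6
Left endpoints: [4, 29/6, 17/3, 13/2, 22/3, 49/6]
f values: [64, 841/9, 1156/9, 169, 1936/9, 2401/9]
Sum = dx * (sum of f values)
= 5/6 * 8431/9
= 42155/54 ≈ 780.65

780.65


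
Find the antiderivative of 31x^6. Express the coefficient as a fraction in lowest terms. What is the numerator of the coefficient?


Apply the power rule for integration:
integral of ax^n dx = a/(n+1) * x^(n+1) + C
integral of 31x^6 dx
= 31/7 * x^7 + C
The coefficient in lowest terms is 31/7, and its numerator is 31

31


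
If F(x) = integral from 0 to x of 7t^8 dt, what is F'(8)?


By the Fundamental Theorem of Calculus (Part 1):
If F(x) = integral from 0 to x of f(t) dt, then F'(x) = f(x)
Here f(t) = 7t^8
So F'(x) = 7x^8
Evaluate at x = 8:
F'(8) = 7 * 8^8
= 7 * 16777216
= 117440512

117440512


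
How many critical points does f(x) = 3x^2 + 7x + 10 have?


Find where f'(x) = 0:
f'(x) = 6x + 7
Set f'(x) = 0:
6x + 7 = 0
x = -7 / 6 = -7/6
This is a linear equation in x, so there is exactly one solution.
Number of critical points: 1

1


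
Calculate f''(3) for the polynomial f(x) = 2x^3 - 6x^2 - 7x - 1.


First derivative:
f'(x) = 6x^2 - 12x - 7
Second derivative:
f''(x) = 12x - 12
Substitute x = 3:
f''(3) = 12 * 3 - 12
= 36 - 12
= 24

24


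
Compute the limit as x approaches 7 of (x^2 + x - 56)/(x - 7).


Direct substitution gives 0/0, so we factor the numerator.
Factor: (x^2 + x - 56) = (x - 7)(x + 8)
Cancel the common factor (x - 7):
(x^2 + x - 56)/(x - 7) = (x + 8)
Now substitute x = 7:
= (7) - (-8) = 15

15


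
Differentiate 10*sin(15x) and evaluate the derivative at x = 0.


Apply the chain rule to differentiate 10*sin(15x):
d/dx [10*sin(15x)]
= 10 * cos(15x) * d/dx(15x)
= 10 * 15 * cos(15x)
= 150 * cos(15x)
Evaluate at x = 0:
= 150 * cos(0)
= 150 * 1
= 150

150


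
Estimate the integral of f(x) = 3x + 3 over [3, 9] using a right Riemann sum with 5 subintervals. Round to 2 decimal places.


Right Riemann sum uses right endpoints of each subinterval.
Interval: [3, 9], n = 5
dx = (9 - 3) / 5 = 6/5
Right endpoints: [21/5, 27/5, 33/5, 39/5, 9]
f values: [78/5, 96/5, 114/5, 132/5, 30]
Sum = dx * (sum of f values)
= 6/5 * 114
= 684/5 = 136.80

136.80


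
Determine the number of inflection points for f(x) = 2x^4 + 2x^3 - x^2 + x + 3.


Inflection points occur where f''(x) = 0 and concavity changes.
f(x) = 2x^4 + 2x^3 - x^2 + x + 3
f'(x) = 8x^3 + 6x^2 - 2x + 1
f''(x) = 24x^2 + 12x - 2
This is a quadratic in x. Use the discriminant to count real roots.
Discriminant = (12)^2 - 4 * 24 * (-2)
= 144 - (-192)
= 336
Since discriminant > 0, f''(x) = 0 has 2 distinct real solutions.
A quadratic with two distinct real roots changes sign at each root, so concavity changes at both.
Number of inflection points: 2

2


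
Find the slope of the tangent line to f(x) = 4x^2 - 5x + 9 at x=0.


The slope of the tangent line equals f'(x) at the point.
f(x) = 4x^2 - 5x + 9
f'(x) = 8x - 5
At x = 0:
f'(0) = 8 * 0 - 5
= 0 - 5
= -5

-5


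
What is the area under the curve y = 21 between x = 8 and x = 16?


The area under a constant function y = 21 is a rectangle.
Width = 16 - 8 = 8
Height = 21
Area = width * height
= 8 * 21
= 168

168


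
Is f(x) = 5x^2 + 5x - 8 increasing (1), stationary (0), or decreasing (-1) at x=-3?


Compute f'(x) to determine behavior:
f'(x) = 10x + 5
f'(-3) = 10 * (-3) + 5
= -30 + 5
= -25
Since f'(-3) < 0, the function is decreasing (-1)

-1


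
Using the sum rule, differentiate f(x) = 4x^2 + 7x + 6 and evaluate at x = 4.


Differentiate term by term using power and sum rules:
f(x) = 4x^2 + 7x + 6
f'(x) = 8x + 7
Substitute x = 4:
f'(4) = 8 * 4 + 7
= 32 + 7
= 39

39


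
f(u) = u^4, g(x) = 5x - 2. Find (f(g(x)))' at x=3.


Using the chain rule: (f(g(x)))' = f'(g(x)) * g'(x)
First, find g(3):
g(3) = 5 * 3 - 2 = 13
Next, f'(u) = 4u^3
And g'(x) = 5
So f'(g(3)) * g'(3)
= 4 * 13^3 * 5
= 4 * 2197 * 5
= 43940

43940


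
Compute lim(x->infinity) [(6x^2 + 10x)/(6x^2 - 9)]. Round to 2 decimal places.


For limits at infinity with equal-degree polynomials,
we compare leading coefficients.
Numerator leading term: 6x^2
Denominator leading term: 6x^2
Divide both by x^2:
lim = (6 + 10/x) / (6 - 9/x^2)
As x -> infinity, the 1/x and 1/x^2 terms vanish:
= 6/6 = 1 = 1.00

1.00


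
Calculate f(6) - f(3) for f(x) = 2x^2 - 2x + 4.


Net change = f(b) - f(a)
f(x) = 2x^2 - 2x + 4
Compute f(6):
f(6) = 2 * 6^2 - 2 * 6 + 4
= 72 - 12 + 4
= 64
Compute f(3):
f(3) = 2 * 3^2 - 2 * 3 + 4
= 18 - 6 + 4
= 16
Net change = 64 - 16 = 48

48


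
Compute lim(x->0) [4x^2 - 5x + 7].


Since polynomials are continuous, we use direct substitution.
lim(x->0) of 4x^2 - 5x + 7
= 4 * 0^2 - 5 * 0 + 7
= 0 + 0 + 7
= 7

7


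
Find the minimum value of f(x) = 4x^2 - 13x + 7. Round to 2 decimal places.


For a quadratic f(x) = ax^2 + bx + c with a > 0, the minimum is at the vertex.
Vertex x-coordinate: x = -b/(2a)
x = -(-13) / (2 * 4)
x = 13/8
Substitute back to find the minimum value:
f(13/8) = 4 * (13/8)^2 - 13 * (13/8) + 7
= 169/16 - 169/8 + 7
= -57/16 ≈ -3.56

-3.56


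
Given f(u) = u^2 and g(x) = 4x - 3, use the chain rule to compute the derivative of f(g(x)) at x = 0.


Using the chain rule: (f(g(x)))' = f'(g(x)) * g'(x)
First, find g(0):
g(0) = 4 * 0 - 3 = -3
Next, f'(u) = 2u
And g'(x) = 4
So f'(g(0)) * g'(0)
= 2 * (-3) * 4
= -24

-24


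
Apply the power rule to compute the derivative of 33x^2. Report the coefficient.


We apply the power rule: d/dx [ax^n] = a*n * x^(n-1)
d/dx [33x^2]
= 33 * 2 * x^(2-1)
= 66x
The coefficient is 66

66


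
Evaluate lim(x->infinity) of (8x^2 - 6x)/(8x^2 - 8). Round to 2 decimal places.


For limits at infinity with equal-degree polynomials,
we compare leading coefficients.
Numerator leading term: 8x^2
Denominator leading term: 8x^2
Divide both by x^2:
lim = (8 - 6/x) / (8 - 8/x^2)
As x -> infinity, the 1/x and 1/x^2 terms vanish:
= 8/8 = 1 = 1.00

1.00


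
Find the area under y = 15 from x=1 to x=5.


The area under a constant function y = 15 is a rectangle.
Width = 5 - 1 = 4
Height = 15
Area = width * height
= 4 * 15
= 60

60


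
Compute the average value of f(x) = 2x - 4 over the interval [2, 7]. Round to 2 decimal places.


Average value = 1/(b-a) * integral from a to b of f(x) dx
First compute the integral of 2x - 4:
F(x) = x^2 - 4x
F(7) = 1 * 49 - 4 * 7 = 21
F(2) = 1 * 4 - 4 * 2 = -4
Integral = 21 - (-4) = 25
Average = 25 / (7 - 2) = 25 / 5
= 5 = 5.00

5.00


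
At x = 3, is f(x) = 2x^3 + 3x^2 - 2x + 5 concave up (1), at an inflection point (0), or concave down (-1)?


Concavity is determined by the sign of f''(x).
f(x) = 2x^3 + 3x^2 - 2x + 5
f'(x) = 6x^2 + 6x - 2
f''(x) = 12x + 6
f''(3) = 12 * 3 + 6
= 36 + 6
= 42
Since f''(3) > 0, the function is concave up (1)

1


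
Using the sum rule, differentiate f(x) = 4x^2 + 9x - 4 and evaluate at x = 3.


Differentiate term by term using power and sum rules:
f(x) = 4x^2 + 9x - 4
f'(x) = 8x + 9
Substitute x = 3:
f'(3) = 8 * 3 + 9
= 24 + 9
= 33

33


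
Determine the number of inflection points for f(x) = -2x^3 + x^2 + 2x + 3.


Inflection points occur where f''(x) = 0 and concavity changes.
f(x) = -2x^3 + x^2 + 2x + 3
f'(x) = -6x^2 + 2x + 2
f''(x) = -12x + 2
Set f''(x) = 0:
-12x + 2 = 0
x = -2 / (-12) = 1/6
Since f''(x) is linear (degree 1), it changes sign at this point.
Therefore there is exactly 1 inflection point.

1


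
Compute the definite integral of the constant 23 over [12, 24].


The integral of a constant k over [a, b] equals k * (b - a).
integral from 12 to 24 of 23 dx
= 23 * (24 - 12)
= 23 * 12
= 276

276


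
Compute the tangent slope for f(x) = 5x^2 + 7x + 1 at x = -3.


The slope of the tangent line equals f'(x) at the point.
f(x) = 5x^2 + 7x + 1
f'(x) = 10x + 7
At x = -3:
f'(-3) = 10 * (-3) + 7
= -30 + 7
= -23

-23


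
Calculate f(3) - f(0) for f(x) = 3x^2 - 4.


Net change = f(b) - f(a)
f(x) = 3x^2 - 4
Compute f(3):
f(3) = 3 * 3^2 + 0 * 3 - 4
= 27 + 0 - 4
= 23
Compute f(0):
f(0) = 3 * 0^2 + 0 * 0 - 4
= 0 + 0 - 4
= -4
Net change = 23 - (-4) = 27

27


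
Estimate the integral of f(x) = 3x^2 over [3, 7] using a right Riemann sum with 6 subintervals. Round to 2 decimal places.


Right Riemann sum uses right endpoints of each subinterval.
Interval: [3, 7], n = 6
dx = (7 - 3) / 6 = 2/3
Right endpoints: [11/3, 13/3, 5, 17/3, 19/3, 7]
f values: [121/3, 169/3, 75, 289/3, 361/3, 147]
Sum = dx * (sum of f values)
= 2/3 * 1606/3
= 3212/9 ≈ 356.89

356.89


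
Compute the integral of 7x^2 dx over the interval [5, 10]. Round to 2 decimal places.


Find the antiderivative of 7x^2:
F(x) = 7/3 * x^3
Apply the Fundamental Theorem of Calculus:
F(10) - F(5)
= 7/3 * 10^3 - 7/3 * 5^3
= 7/3 * (1000 - 125)
= 7/3 * 875
= 6125/3 ≈ 2041.67

2041.67


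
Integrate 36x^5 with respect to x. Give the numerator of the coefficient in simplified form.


Apply the power rule for integration:
integral of ax^n dx = a/(n+1) * x^(n+1) + C
integral of 36x^5 dx
= 36/6 * x^6 + C
= 6 * x^6 + C
The coefficient in lowest terms is 6 = 6/1, so its numerator is 6

6


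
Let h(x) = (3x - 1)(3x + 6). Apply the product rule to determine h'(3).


Let u(x) = 3x - 1 and v(x) = 3x + 6
u'(x) = 3
v'(x) = 3
Product rule: h'(x) = u'(x)*v(x) + u(x)*v'(x)
= 3 * (3x + 6) + (3x - 1) * 3
At x = 3:
u(3) = 3 * 3 - 1 = 8
v(3) = 3 * 3 + 6 = 15
h'(3) = 3 * 15 + 8 * 3
= 45 + 24
= 69

69


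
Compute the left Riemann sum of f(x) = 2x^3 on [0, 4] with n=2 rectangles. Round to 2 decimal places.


Left Riemann sum uses left endpoints of each subinterval.
Interval: [0, 4], n = 2
dx = (4 - 0) / 2 = 2
Left endpoints: [0, 2]
f values: [0, 16]
Sum = dx * (sum of f values)
= 2 * 16
= 32 = 32.00

32.00


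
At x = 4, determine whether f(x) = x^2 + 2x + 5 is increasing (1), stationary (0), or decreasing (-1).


Compute f'(x) to determine behavior:
f'(x) = 2x + 2
f'(4) = 2 * 4 + 2
= 8 + 2
= 10
Since f'(4) > 0, the function is increasing (1)

1


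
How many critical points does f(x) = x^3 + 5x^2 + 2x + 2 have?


Find where f'(x) = 0:
f(x) = x^3 + 5x^2 + 2x + 2
f'(x) = 3x^2 + 10x + 2
This is a quadratic in x. Use the discriminant to count real roots.
Discriminant = (10)^2 - 4 * 3 * 2
= 100 - 24
= 76
Since discriminant > 0, f'(x) = 0 has 2 real solutions.
Number of critical points: 2

2


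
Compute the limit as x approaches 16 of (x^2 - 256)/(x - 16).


Direct substitution gives 0/0, so we factor the numerator.
Factor: (x^2 - 256) = (x - 16)(x + 16)
Cancel the common factor (x - 16):
(x^2 - 256)/(x - 16) = (x + 16)
Now substitute x = 16:
= (16 + 16) = 32

32


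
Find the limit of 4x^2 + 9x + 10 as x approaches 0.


Since polynomials are continuous, we use direct substitution.
lim(x->0) of 4x^2 + 9x + 10
= 4 * 0^2 + 9 * 0 + 10
= 0 + 0 + 10
= 10

10


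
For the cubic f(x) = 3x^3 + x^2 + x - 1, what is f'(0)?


Differentiate f(x) = 3x^3 + x^2 + x - 1 term by term:
f'(x) = 9x^2 + 2x + 1
Substitute x = 0:
f'(0) = 9 * 0^2 + 2 * 0 + 1
= 0 + 0 + 1
= 1

1


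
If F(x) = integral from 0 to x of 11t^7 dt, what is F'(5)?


By the Fundamental Theorem of Calculus (Part 1):
If F(x) = integral from 0 to x of f(t) dt, then F'(x) = f(x)
Here f(t) = 11t^7
So F'(x) = 11x^7
Evaluate at x = 5:
F'(5) = 11 * 5^7
= 11 * 78125
= 859375

859375


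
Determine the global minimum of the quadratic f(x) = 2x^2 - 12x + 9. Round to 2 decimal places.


For a quadratic f(x) = ax^2 + bx + c with a > 0, the minimum is at the vertex.
Vertex x-coordinate: x = -b/(2a)
x = -(-12) / (2 * 2)
x = 12/4 = 3
Substitute back to find the minimum value:
f(3) = 2 * 3^2 - 12 * 3 + 9
= 18 - 36 + 9
= -9 = -9.00

-9.00


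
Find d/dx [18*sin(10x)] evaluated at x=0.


Apply the chain rule to differentiate 18*sin(10x):
d/dx [18*sin(10x)]
= 18 * cos(10x) * d/dx(10x)
= 18 * 10 * cos(10x)
= 180 * cos(10x)
Evaluate at x = 0:
= 180 * cos(0)
= 180 * 1
= 180

180


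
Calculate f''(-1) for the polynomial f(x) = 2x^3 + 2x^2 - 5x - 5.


First derivative:
f'(x) = 6x^2 + 4x - 5
Second derivative:
f''(x) = 12x + 4
Substitute x = -1:
f''(-1) = 12 * (-1) + 4
= -12 + 4
= -8

-8


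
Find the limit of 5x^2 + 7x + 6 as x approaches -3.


Since polynomials are continuous, we use direct substitution.
lim(x->-3) of 5x^2 + 7x + 6
= 5 * (-3)^2 + 7 * (-3) + 6
= 45 - 21 + 6
= 30

30


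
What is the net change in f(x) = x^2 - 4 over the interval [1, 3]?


Net change = f(b) - f(a)
f(x) = x^2 - 4
Compute f(3):
f(3) = 1 * 3^2 + 0 * 3 - 4
= 9 + 0 - 4
= 5
Compute f(1):
f(1) = 1 * 1^2 + 0 * 1 - 4
= 1 + 0 - 4
= -3
Net change = 5 - (-3) = 8

8


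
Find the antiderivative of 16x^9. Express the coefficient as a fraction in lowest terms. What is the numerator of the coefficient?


Apply the power rule for integration:
integral of ax^n dx = a/(n+1) * x^(n+1) + C
integral of 16x^9 dx
= 16/10 * x^10 + C
= 8/5 * x^10 + C
The coefficient in lowest terms is 8/5, and its numerator is 8

8


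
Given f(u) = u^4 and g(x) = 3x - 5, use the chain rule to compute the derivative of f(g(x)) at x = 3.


Using the chain rule: (f(g(x)))' = f'(g(x)) * g'(x)
First, find g(3):
g(3) = 3 * 3 - 5 = 4
Next, f'(u) = 4u^3
And g'(x) = 3
So f'(g(3)) * g'(3)
= 4 * 4^3 * 3
= 4 * 64 * 3
= 768

768


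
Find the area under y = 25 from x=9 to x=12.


The area under a constant function y = 25 is a rectangle.
Width = 12 - 9 = 3
Height = 25
Area = width * height
= 3 * 25
= 75

75


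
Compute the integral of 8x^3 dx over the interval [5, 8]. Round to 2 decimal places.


Find the antiderivative of 8x^3:
F(x) = 8/4 * x^4
Apply the Fundamental Theorem of Calculus:
F(8) - F(5)
= 8/4 * 8^4 - 8/4 * 5^4
= 8/4 * (4096 - 625)
= 8/4 * 3471
= 6942 = 6942.00

6942.00


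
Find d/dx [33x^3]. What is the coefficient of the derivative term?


We apply the power rule: d/dx [ax^n] = a*n * x^(n-1)
d/dx [33x^3]
= 33 * 3 * x^(3-1)
= 99x^2
The coefficient is 99

99


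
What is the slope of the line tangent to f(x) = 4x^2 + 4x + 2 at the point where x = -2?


The slope of the tangent line equals f'(x) at the point.
f(x) = 4x^2 + 4x + 2
f'(x) = 8x + 4
At x = -2:
f'(-2) = 8 * (-2) + 4
= -16 + 4
= -12

-12


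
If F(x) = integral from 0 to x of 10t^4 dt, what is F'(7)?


By the Fundamental Theorem of Calculus (Part 1):
If F(x) = integral from 0 to x of f(t) dt, then F'(x) = f(x)
Here f(t) = 10t^4
So F'(x) = 10x^4
Evaluate at x = 7:
F'(7) = 10 * 7^4
= 10 * 2401
= 24010

24010


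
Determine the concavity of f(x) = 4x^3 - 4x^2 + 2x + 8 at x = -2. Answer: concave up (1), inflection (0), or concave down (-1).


Concavity is determined by the sign of f''(x).
f(x) = 4x^3 - 4x^2 + 2x + 8
f'(x) = 12x^2 - 8x + 2
f''(x) = 24x - 8
f''(-2) = 24 * (-2) - 8
= -48 - 8
= -56
Since f''(-2) < 0, the function is concave down (-1)

-1


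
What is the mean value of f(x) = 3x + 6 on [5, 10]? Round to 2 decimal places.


Average value = 1/(b-a) * integral from a to b of f(x) dx
First compute the integral of 3x + 6:
F(x) = (3/2)x^2 + 6x
F(10) = 3/2 * 100 + 6 * 10 = 210
F(5) = 3/2 * 25 + 6 * 5 = 135/2
Integral = 210 - 135/2 = 285/2
Average = (285/2) / (10 - 5) = (285/2) / 5
= 57/2 = 28.50

28.50


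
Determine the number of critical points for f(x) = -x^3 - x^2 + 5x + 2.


Find where f'(x) = 0:
f(x) = -x^3 - x^2 + 5x + 2
f'(x) = -3x^2 - 2x + 5
This is a quadratic in x. Use the discriminant to count real roots.
Discriminant = (-2)^2 - 4 * (-3) * 5
= 4 - (-60)
= 64
Since discriminant > 0, f'(x) = 0 has 2 real solutions.
Number of critical points: 2

2


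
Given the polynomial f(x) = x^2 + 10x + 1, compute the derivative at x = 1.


Differentiate term by term using power and sum rules:
f(x) = x^2 + 10x + 1
f'(x) = 2x + 10
Substitute x = 1:
f'(1) = 2 * 1 + 10
= 2 + 10
= 12

12


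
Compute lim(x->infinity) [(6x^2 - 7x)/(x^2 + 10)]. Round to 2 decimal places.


For limits at infinity with equal-degree polynomials,
we compare leading coefficients.
Numerator leading term: 6x^2
Denominator leading term: x^2
Divide both by x^2:
lim = (6 - 7/x) / (1 + 10/x^2)
As x -> infinity, the 1/x and 1/x^2 terms vanish:
= 6/1 = 6 = 6.00

6.00


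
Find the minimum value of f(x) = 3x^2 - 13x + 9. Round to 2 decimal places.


For a quadratic f(x) = ax^2 + bx + c with a > 0, the minimum is at the vertex.
Vertex x-coordinate: x = -b/(2a)
x = -(-13) / (2 * 3)
x = 13/6
Substitute back to find the minimum value:
f(13/6) = 3 * (13/6)^2 - 13 * (13/6) + 9
= 169/12 - 169/6 + 9
= -61/12 ≈ -5.08

-5.08


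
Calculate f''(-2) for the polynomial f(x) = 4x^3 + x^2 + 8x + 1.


First derivative:
f'(x) = 12x^2 + 2x + 8
Second derivative:
f''(x) = 24x + 2
Substitute x = -2:
f''(-2) = 24 * (-2) + 2
= -48 + 2
= -46

-46


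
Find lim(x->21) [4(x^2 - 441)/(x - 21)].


Direct substitution gives 0/0, so we factor the numerator.
Factor: 4(x^2 - 441) = 4 * (x - 21)(x + 21)
Cancel the common factor (x - 21):
4(x^2 - 441)/(x - 21) = 4 * (x + 21)
Now substitute x = 21:
= 4 * (21 + 21) = 168

168


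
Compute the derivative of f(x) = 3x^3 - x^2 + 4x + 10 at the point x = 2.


Differentiate f(x) = 3x^3 - x^2 + 4x + 10 term by term:
f'(x) = 9x^2 - 2x + 4
Substitute x = 2:
f'(2) = 9 * 2^2 - 2 * 2 + 4
= 36 - 4 + 4
= 36

36


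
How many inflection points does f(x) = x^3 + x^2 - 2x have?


Inflection points occur where f''(x) = 0 and concavity changes.
f(x) = x^3 + x^2 - 2x
f'(x) = 3x^2 + 2x - 2
f''(x) = 6x + 2
Set f''(x) = 0:
6x + 2 = 0
x = -2 / 6 = -1/3
Since f''(x) is linear (degree 1), it changes sign at this point.
Therefore there is exactly 1 inflection point.

1


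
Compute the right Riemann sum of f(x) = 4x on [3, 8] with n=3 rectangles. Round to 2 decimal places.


Right Riemann sum uses right endpoints of each subinterval.
Interval: [3, 8], n = 3
dx = (8 - 3) / 3 = 5/3
Right endpoints: [14/3, 19/3, 8]
f values: [56/3, 76/3, 32]
Sum = dx * (sum of f values)
= 5/3 * 76
= 380/3 ≈ 126.67

126.67


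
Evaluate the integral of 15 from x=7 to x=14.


The integral of a constant k over [a, b] equals k * (b - a).
integral from 7 to 14 of 15 dx
= 15 * (14 - 7)
= 15 * 7
= 105

105


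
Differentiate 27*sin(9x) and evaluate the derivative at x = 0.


Apply the chain rule to differentiate 27*sin(9x):
d/dx [27*sin(9x)]
= 27 * cos(9x) * d/dx(9x)
= 27 * 9 * cos(9x)
= 243 * cos(9x)
Evaluate at x = 0:
= 243 * cos(0)
= 243 * 1
= 243

243


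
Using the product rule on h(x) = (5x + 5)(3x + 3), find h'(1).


Let u(x) = 5x + 5 and v(x) = 3x + 3
u'(x) = 5
v'(x) = 3
Product rule: h'(x) = u'(x)*v(x) + u(x)*v'(x)
= 5 * (3x + 3) + (5x + 5) * 3
At x = 1:
u(1) = 5 * 1 + 5 = 10
v(1) = 3 * 1 + 3 = 6
h'(1) = 5 * 6 + 10 * 3
= 30 + 30
= 60

60


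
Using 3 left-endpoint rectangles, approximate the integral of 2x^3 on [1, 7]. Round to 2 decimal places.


Left Riemann sum uses left endpoints of each subinterval.
Interval: [1, 7], n = 3
dx = (7 - 1) / 3 = 2
Left endpoints: [1, 3, 5]
f values: [2, 54, 250]
Sum = dx * (sum of f values)
= 2 * 306
= 612 = 612.00

612.00


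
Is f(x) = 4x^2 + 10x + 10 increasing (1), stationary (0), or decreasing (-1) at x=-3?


Compute f'(x) to determine behavior:
f'(x) = 8x + 10
f'(-3) = 8 * (-3) + 10
= -24 + 10
= -14
Since f'(-3) < 0, the function is decreasing (-1)

-1


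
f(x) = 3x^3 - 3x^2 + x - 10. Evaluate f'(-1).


Differentiate f(x) = 3x^3 - 3x^2 + x - 10 term by term:
f'(x) = 9x^2 - 6x + 1
Substitute x = -1:
f'(-1) = 9 * (-1)^2 - 6 * (-1) + 1
= 9 + 6 + 1
= 16

16


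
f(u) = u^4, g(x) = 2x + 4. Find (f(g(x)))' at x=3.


Using the chain rule: (f(g(x)))' = f'(g(x)) * g'(x)
First, find g(3):
g(3) = 2 * 3 + 4 = 10
Next, f'(u) = 4u^3
And g'(x) = 2
So f'(g(3)) * g'(3)
= 4 * 10^3 * 2
= 4 * 1000 * 2
= 8000

8000


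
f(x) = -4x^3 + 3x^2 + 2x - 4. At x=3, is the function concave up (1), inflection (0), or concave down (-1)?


Concavity is determined by the sign of f''(x).
f(x) = -4x^3 + 3x^2 + 2x - 4
f'(x) = -12x^2 + 6x + 2
f''(x) = -24x + 6
f''(3) = -24 * 3 + 6
= -72 + 6
= -66
Since f''(3) < 0, the function is concave down (-1)

-1


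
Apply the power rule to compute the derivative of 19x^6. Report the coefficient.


We apply the power rule: d/dx [ax^n] = a*n * x^(n-1)
d/dx [19x^6]
= 19 * 6 * x^(6-1)
= 114x^5
The coefficient is 114

114


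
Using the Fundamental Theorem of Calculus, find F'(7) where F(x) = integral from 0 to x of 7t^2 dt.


By the Fundamental Theorem of Calculus (Part 1):
If F(x) = integral from 0 to x of f(t) dt, then F'(x) = f(x)
Here f(t) = 7t^2
So F'(x) = 7x^2
Evaluate at x = 7:
F'(7) = 7 * 7^2
= 7 * 49
= 343

343


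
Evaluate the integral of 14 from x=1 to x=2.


The integral of a constant k over [a, b] equals k * (b - a).
integral from 1 to 2 of 14 dx
= 14 * (2 - 1)
= 14 * 1
= 14

14


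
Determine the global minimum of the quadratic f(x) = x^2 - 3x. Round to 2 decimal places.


For a quadratic f(x) = ax^2 + bx + c with a > 0, the minimum is at the vertex.
Vertex x-coordinate: x = -b/(2a)
x = -(-3) / (2 * 1)
x = 3/2
Substitute back to find the minimum value:
f(3/2) = 1 * (3/2)^2 - 3 * (3/2) + 0
= 9/4 - 9/2 + 0
= -9/4 = -2.25

-2.25


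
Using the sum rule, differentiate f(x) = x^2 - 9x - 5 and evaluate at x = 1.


Differentiate term by term using power and sum rules:
f(x) = x^2 - 9x - 5
f'(x) = 2x - 9
Substitute x = 1:
f'(1) = 2 * 1 - 9
= 2 - 9
= -7

-7


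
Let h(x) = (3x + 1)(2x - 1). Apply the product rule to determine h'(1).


Let u(x) = 3x + 1 and v(x) = 2x - 1
u'(x) = 3
v'(x) = 2
Product rule: h'(x) = u'(x)*v(x) + u(x)*v'(x)
= 3 * (2x - 1) + (3x + 1) * 2
At x = 1:
u(1) = 3 * 1 + 1 = 4
v(1) = 2 * 1 - 1 = 1
h'(1) = 3 * 1 + 4 * 2
= 3 + 8
= 11

11


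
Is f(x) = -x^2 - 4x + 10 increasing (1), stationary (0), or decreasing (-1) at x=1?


Compute f'(x) to determine behavior:
f'(x) = -2x - 4
f'(1) = -2 * 1 - 4
= -2 - 4
= -6
Since f'(1) < 0, the function is decreasing (-1)

-1


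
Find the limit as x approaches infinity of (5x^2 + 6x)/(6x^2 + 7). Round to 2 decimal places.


For limits at infinity with equal-degree polynomials,
we compare leading coefficients.
Numerator leading term: 5x^2
Denominator leading term: 6x^2
Divide both by x^2:
lim = (5 + 6/x) / (6 + 7/x^2)
As x -> infinity, the 1/x and 1/x^2 terms vanish:
= 5/6 ≈ 0.83

0.83


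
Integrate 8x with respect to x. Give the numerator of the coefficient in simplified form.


Apply the power rule for integration:
integral of ax^n dx = a/(n+1) * x^(n+1) + C
integral of 8x dx
= 8/2 * x^2 + C
= 4 * x^2 + C
The coefficient in lowest terms is 4 = 4/1, so its numerator is 4

4


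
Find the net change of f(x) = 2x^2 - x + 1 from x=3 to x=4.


Net change = f(b) - f(a)
f(x) = 2x^2 - x + 1
Compute f(4):
f(4) = 2 * 4^2 - 1 * 4 + 1
= 32 - 4 + 1
= 29
Compute f(3):
f(3) = 2 * 3^2 - 1 * 3 + 1
= 18 - 3 + 1
= 16
Net change = 29 - 16 = 13

13


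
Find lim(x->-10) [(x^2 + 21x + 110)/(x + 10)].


Direct substitution gives 0/0, so we factor the numerator.
Factor: (x^2 + 21x + 110) = (x + 10)(x + 11)
Cancel the common factor (x + 10):
(x^2 + 21x + 110)/(x + 10) = (x + 11)
Now substitute x = -10:
= (-10) - (-11) = 1

1


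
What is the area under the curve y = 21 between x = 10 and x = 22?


The area under a constant function y = 21 is a rectangle.
Width = 22 - 10 = 12
Height = 21
Area = width * height
= 12 * 21
= 252

252


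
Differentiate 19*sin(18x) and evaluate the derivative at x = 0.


Apply the chain rule to differentiate 19*sin(18x):
d/dx [19*sin(18x)]
= 19 * cos(18x) * d/dx(18x)
= 19 * 18 * cos(18x)
= 342 * cos(18x)
Evaluate at x = 0:
= 342 * cos(0)
= 342 * 1
= 342

342


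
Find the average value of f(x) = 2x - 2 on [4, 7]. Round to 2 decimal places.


Average value = 1/(b-a) * integral from a to b of f(x) dx
First compute the integral of 2x - 2:
F(x) = x^2 - 2x
F(7) = 1 * 49 - 2 * 7 = 35
F(4) = 1 * 16 - 2 * 4 = 8
Integral = 35 - 8 = 27
Average = 27 / (7 - 4) = 27 / 3
= 9 = 9.00

9.00
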